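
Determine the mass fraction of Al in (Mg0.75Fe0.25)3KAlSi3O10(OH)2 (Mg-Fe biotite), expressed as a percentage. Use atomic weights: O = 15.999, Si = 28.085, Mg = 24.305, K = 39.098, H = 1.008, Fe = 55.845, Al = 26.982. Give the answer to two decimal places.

6.12 mass %

Molar mass of (Mg0.75Fe0.25)3KAlSi3O10(OH)2: 2.25·24.305 + 0.75·55.845 + 1·39.098 + 1·26.982 + 3·28.085 + 12·15.999 + 2·1.008 = 440.909 g/mol.
Mass of Al per formula unit: 1 × 26.982 = 26.982 g.
Weight fraction Al = 26.982 / 440.909 = 0.0612.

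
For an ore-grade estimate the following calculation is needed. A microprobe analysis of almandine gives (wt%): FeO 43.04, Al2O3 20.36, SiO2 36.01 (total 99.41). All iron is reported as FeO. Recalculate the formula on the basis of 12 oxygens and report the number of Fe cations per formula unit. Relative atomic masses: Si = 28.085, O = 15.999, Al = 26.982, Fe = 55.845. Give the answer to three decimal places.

2.999 Fe apfu

FeO (M=71.844): mol = 0.59908; Fe = 0.59908, O = 0.59908.
Al2O3 (M=101.961): mol = 0.19968; Al = 0.39936, O = 0.59904.
SiO2 (M=60.083): mol = 0.59934; Si = 0.59934, O = 1.19868.
ΣO = 2.39680; factor = 12/ΣO = 5.00668.
Fe apfu = 0.59908 × 5.00668 = 2.999.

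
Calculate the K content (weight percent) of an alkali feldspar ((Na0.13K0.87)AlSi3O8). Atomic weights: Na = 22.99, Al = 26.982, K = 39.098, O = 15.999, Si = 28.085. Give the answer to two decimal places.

M((Na0.13K0.87)AlSi3O8) = 276.233 g/mol.
K contributes 0.87 × 39.098 = 34.015 g per mole.
34.015/276.233 = 0.1231 → 12.31%.

12.31 weight percent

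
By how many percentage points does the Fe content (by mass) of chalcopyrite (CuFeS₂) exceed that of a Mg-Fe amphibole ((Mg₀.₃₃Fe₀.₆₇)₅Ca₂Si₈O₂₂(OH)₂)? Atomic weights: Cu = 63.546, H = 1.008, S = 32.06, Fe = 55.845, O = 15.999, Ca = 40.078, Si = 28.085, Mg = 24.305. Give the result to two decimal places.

10.05 percentage points

M(CuFeS₂) = 183.511 g/mol, so wt% Fe = 55.845/183.511 × 100 = 30.43%.
M((Mg₀.₃₃Fe₀.₆₇)₅Ca₂Si₈O₂₂(OH)₂) = 918.012 g/mol, so wt% Fe = 187.081/918.012 × 100 = 20.38%.
30.43 − 20.38 = 10.05 pp.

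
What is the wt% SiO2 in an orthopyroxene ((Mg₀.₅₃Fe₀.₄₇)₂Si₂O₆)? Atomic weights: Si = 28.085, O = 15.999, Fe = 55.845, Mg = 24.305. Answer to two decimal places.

52.15 wt%

M((Mg₀.₅₃Fe₀.₄₇)₂Si₂O₆) = 230.422 g/mol; M(SiO2) = 60.083 g/mol.
Moles SiO2 per formula unit = 2 Si ÷ 1 = 2.0000.
SiO2 fraction = (2.0000 × 60.083) / 230.422 = 120.166/230.422 = 0.5215.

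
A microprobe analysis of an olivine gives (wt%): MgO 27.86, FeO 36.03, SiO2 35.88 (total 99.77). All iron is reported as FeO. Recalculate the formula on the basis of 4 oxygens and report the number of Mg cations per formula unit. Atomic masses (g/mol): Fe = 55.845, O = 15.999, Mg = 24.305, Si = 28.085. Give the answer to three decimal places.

27.86 wt% MgO ÷ 40.304 g/mol = 0.69125 mol, giving 0.69125 Mg and 0.69125 O.
36.03 wt% FeO ÷ 71.844 g/mol = 0.50150 mol, giving 0.50150 Fe and 0.50150 O.
35.88 wt% SiO2 ÷ 60.083 g/mol = 0.59717 mol, giving 0.59717 Si and 1.19434 O.
Oxygen sums to 2.38709; scaling by 4/2.38709 = 1.67568 puts the formula on 4 O.
Mg: 0.69125 × 1.67568 = 1.158 atoms per formula unit.

1.158 Mg apfu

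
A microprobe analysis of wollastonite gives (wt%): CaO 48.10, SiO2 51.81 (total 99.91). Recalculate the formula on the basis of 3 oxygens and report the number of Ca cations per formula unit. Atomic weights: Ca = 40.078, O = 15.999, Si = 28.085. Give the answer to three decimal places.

CaO (M=56.077): mol = 0.85775; Ca = 0.85775, O = 0.85775.
SiO2 (M=60.083): mol = 0.86231; Si = 0.86231, O = 1.72462.
ΣO = 2.58237; factor = 3/ΣO = 1.16172.
Ca apfu = 0.85775 × 1.16172 = 0.996.

0.996 Ca apfu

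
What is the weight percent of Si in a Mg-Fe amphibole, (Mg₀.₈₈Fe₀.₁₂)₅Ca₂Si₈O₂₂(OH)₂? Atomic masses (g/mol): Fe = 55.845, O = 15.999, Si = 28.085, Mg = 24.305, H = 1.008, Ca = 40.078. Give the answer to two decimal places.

27.03 weight percent

M((Mg₀.₈₈Fe₀.₁₂)₅Ca₂Si₈O₂₂(OH)₂) = 831.277 g/mol.
Si contributes 8 × 28.085 = 224.680 g per mole.
224.680/831.277 = 0.2703 → 27.03%.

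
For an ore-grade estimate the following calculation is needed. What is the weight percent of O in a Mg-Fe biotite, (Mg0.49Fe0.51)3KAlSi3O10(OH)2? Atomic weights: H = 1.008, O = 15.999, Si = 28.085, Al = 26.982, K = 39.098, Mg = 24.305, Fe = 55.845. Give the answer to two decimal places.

Molar mass of (Mg0.49Fe0.51)3KAlSi3O10(OH)2: 1.47·24.305 + 1.53·55.845 + 1·39.098 + 1·26.982 + 3·28.085 + 12·15.999 + 2·1.008 = 465.510 g/mol.
Mass of O per formula unit: 12 × 15.999 = 191.988 g.
Weight fraction O = 191.988 / 465.510 = 0.4124.

41.24 mass %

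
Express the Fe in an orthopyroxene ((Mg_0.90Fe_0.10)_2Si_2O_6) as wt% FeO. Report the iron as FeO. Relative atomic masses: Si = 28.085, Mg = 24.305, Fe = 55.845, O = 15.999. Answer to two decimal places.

M((Mg_0.90Fe_0.10)_2Si_2O_6) = 207.082 g/mol; M(FeO) = 71.844 g/mol.
Moles FeO per formula unit = 0.20 Fe ÷ 1 = 0.2000.
FeO fraction = (0.2000 × 71.844) / 207.082 = 14.369/207.082 = 0.0694.

6.94 wt%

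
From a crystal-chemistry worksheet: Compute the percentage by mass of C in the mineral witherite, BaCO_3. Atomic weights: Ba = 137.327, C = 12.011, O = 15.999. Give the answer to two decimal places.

Molar mass of BaCO_3: 1×137.327 + 1×12.011 + 3×15.999 = 197.335 g/mol.
Mass of C per formula unit: 1 × 12.011 = 12.011 g.
Weight fraction C = 12.011 / 197.335 = 0.0609.

6.09 wt%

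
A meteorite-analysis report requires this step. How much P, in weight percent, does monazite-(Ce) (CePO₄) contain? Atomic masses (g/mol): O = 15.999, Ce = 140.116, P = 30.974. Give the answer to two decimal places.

13.18 weight percent

M(CePO₄) = 235.086 g/mol.
P contributes 1 × 30.974 = 30.974 g per mole.
30.974/235.086 = 0.1318 → 13.18%.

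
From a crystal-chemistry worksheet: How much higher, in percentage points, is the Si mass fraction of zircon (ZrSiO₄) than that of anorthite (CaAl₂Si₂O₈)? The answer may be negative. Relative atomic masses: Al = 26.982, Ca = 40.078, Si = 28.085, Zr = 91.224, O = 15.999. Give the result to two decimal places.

-4.87 percentage points

Si in ZrSiO₄: molar mass 183.305 g/mol; 1×28.085 = 28.085 g → 15.32 wt%.
Si in CaAl₂Si₂O₈: molar mass 278.204 g/mol; 2×28.085 = 56.170 g → 20.19 wt%.
Difference = 15.32 − 20.19 = -4.87 percentage points.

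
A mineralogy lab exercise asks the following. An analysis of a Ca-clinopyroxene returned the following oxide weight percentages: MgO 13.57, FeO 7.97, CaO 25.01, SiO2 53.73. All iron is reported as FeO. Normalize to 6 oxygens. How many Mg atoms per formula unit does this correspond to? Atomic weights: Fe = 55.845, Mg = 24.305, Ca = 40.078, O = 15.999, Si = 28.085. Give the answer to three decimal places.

0.753 Mg apfu

MgO: 13.57/40.304 = 0.33669 mol → 0.33669 mol Mg, 0.33669 mol O.
FeO: 7.97/71.844 = 0.11093 mol → 0.11093 mol Fe, 0.11093 mol O.
CaO: 25.01/56.077 = 0.44599 mol → 0.44599 mol Ca, 0.44599 mol O.
SiO2: 53.73/60.083 = 0.89426 mol → 0.89426 mol Si, 1.78852 mol O.
Total oxygen = 2.68213 mol. Normalization factor = 6/2.68213 = 2.23703.
Mg per 6 O = 0.33669 × 2.23703 = 0.753.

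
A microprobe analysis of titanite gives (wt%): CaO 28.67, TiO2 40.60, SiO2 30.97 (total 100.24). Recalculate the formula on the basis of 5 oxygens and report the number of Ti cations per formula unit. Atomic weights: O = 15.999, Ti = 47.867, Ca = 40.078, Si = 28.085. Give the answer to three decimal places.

0.993 Ti apfu

CaO: 28.67/56.077 = 0.51126 mol → 0.51126 mol Ca, 0.51126 mol O.
TiO2: 40.60/79.865 = 0.50836 mol → 0.50836 mol Ti, 1.01672 mol O.
SiO2: 30.97/60.083 = 0.51545 mol → 0.51545 mol Si, 1.03090 mol O.
Total oxygen = 2.55888 mol. Normalization factor = 5/2.55888 = 1.95398.
Ti per 5 O = 0.50836 × 1.95398 = 0.993.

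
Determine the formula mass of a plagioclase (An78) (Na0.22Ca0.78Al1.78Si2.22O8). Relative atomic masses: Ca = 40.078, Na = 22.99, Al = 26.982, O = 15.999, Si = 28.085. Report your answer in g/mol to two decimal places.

M = 0.22×22.99 + 0.78×40.078 + 1.78×26.982 + 2.22×28.085 + 8×15.999

274.69 g/mol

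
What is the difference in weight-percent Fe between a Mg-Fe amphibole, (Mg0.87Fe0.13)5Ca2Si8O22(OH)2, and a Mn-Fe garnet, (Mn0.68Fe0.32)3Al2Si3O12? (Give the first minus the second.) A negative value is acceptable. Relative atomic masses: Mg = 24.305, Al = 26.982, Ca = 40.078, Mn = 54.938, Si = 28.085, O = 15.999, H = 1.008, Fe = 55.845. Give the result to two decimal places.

Fe in (Mg0.87Fe0.13)5Ca2Si8O22(OH)2: molar mass 832.854 g/mol; 0.65×55.845 = 36.299 g → 4.36 wt%.
Fe in (Mn0.68Fe0.32)3Al2Si3O12: molar mass 495.892 g/mol; 0.96×55.845 = 53.611 g → 10.81 wt%.
Difference = 4.36 − 10.81 = -6.45 percentage points.

-6.45 percentage points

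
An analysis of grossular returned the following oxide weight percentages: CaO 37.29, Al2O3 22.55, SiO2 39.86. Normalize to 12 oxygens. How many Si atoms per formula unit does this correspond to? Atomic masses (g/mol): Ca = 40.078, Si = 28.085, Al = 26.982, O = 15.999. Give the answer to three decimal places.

CaO (M=56.077): mol = 0.66498; Ca = 0.66498, O = 0.66498.
Al2O3 (M=101.961): mol = 0.22116; Al = 0.44232, O = 0.66348.
SiO2 (M=60.083): mol = 0.66342; Si = 0.66342, O = 1.32684.
ΣO = 2.65530; factor = 12/ΣO = 4.51926.
Si apfu = 0.66342 × 4.51926 = 2.998.

2.998 Si apfu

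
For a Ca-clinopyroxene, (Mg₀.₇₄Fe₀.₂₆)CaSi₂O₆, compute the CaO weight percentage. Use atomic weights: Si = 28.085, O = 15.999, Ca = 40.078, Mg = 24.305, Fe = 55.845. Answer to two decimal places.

Formula mass = 224.747 g/mol.
1 Ca → 1.0000 mol CaO per formula unit; M(CaO) = 56.077, so CaO mass = 56.077 g.
56.077/224.747 × 100 = 24.95 wt%.

24.95 wt%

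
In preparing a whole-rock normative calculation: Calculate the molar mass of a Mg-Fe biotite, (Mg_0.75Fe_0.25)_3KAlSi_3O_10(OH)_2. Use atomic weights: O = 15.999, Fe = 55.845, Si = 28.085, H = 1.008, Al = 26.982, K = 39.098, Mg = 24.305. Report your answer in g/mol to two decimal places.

The formula mass is the sum 2.25(24.305) + 0.75(55.845) + 1(39.098) + 1(26.982) + 3(28.085) + 12(15.999) + 2(1.008).

440.91 g/mol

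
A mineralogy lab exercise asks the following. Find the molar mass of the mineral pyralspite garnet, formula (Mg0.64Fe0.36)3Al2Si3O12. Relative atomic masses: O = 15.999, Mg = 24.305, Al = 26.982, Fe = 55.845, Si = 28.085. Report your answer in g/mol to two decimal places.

Mg: 1.92 × 24.305 = 46.6656
Fe: 1.08 × 55.845 = 60.3126
Al: 2 × 26.982 = 53.9640
Si: 3 × 28.085 = 84.2550
O: 12 × 15.999 = 191.9880
Summing the contributions gives the formula mass.

437.19 g/mol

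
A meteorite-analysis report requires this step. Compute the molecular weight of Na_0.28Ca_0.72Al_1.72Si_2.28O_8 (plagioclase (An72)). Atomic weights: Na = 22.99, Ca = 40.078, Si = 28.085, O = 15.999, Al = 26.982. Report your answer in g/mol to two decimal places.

273.73 g/mol

Na: 0.28 × 22.99 = 6.4372
Ca: 0.72 × 40.078 = 28.8562
Al: 1.72 × 26.982 = 46.4090
Si: 2.28 × 28.085 = 64.0338
O: 8 × 15.999 = 127.9920
Summing the contributions gives the formula mass.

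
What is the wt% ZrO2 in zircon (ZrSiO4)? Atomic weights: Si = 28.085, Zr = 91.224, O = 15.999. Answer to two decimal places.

67.22 wt%

Molar mass of ZrSiO4 = 1·91.224 + 1·28.085 + 4·15.999 = 183.305 g/mol.
Each formula unit contains 1 Zr, equivalent to 1/1 = 1.0000 mol ZrO2.
M(ZrO2) = 1×91.224 + 2×15.999 = 123.222 g/mol.
Mass of ZrO2 per formula unit = 1.0000 × 123.222 = 123.222 g.
ZrO2 wt% = 123.222 / 183.305 × 100 = 67.22%.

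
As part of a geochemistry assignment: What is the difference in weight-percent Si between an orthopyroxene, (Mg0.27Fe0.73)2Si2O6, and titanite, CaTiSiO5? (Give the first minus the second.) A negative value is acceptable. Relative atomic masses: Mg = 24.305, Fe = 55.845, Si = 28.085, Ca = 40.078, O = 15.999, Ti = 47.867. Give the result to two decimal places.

8.43 percentage points

First mineral: 56.170 g Si in 246.822 g formula = 22.76 wt% Si.
Second mineral: 28.085 g Si in 196.025 g formula = 14.33 wt% Si.
22.76% − 14.33% gives a difference of 8.43 percentage points.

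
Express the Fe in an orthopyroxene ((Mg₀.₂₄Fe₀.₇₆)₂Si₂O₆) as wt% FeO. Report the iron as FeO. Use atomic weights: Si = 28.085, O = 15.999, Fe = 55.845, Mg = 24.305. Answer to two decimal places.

Molar mass of (Mg₀.₂₄Fe₀.₇₆)₂Si₂O₆ = 0.48*24.305 + 1.52*55.845 + 2*28.085 + 6*15.999 = 248.715 g/mol.
Each formula unit contains 1.52 Fe, equivalent to 1.52/1 = 1.5200 mol FeO.
M(FeO) = 1×55.845 + 1×15.999 = 71.844 g/mol.
Mass of FeO per formula unit = 1.5200 × 71.844 = 109.203 g.
FeO wt% = 109.203 / 248.715 × 100 = 43.91%.

43.91 wt%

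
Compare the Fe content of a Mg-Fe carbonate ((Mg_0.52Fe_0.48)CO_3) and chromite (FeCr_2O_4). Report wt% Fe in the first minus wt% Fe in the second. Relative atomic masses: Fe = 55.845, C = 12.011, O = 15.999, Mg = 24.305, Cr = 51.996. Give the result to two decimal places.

Fe in (Mg_0.52Fe_0.48)CO_3: molar mass 99.452 g/mol; 0.48×55.845 = 26.806 g → 26.95 wt%.
Fe in FeCr_2O_4: molar mass 223.833 g/mol; 1×55.845 = 55.845 g → 24.95 wt%.
Difference = 26.95 − 24.95 = 2.00 percentage points.

2.00 percentage points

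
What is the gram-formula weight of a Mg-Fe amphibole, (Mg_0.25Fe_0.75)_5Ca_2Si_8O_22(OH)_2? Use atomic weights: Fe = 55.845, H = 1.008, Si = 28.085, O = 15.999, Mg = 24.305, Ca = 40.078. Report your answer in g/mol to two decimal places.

930.63 g/mol

M = 1.25×24.305 + 3.75×55.845 + 2×40.078 + 8×28.085 + 24×15.999 + 2×1.008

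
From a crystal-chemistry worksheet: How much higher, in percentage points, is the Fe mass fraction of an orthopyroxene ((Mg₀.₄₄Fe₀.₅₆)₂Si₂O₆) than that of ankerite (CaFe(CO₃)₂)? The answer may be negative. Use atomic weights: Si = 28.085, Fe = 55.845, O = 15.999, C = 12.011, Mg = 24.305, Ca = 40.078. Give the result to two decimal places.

0.63 percentage points

M((Mg₀.₄₄Fe₀.₅₆)₂Si₂O₆) = 236.099 g/mol, so wt% Fe = 62.546/236.099 × 100 = 26.49%.
M(CaFe(CO₃)₂) = 215.939 g/mol, so wt% Fe = 55.845/215.939 × 100 = 25.86%.
26.49 − 25.86 = 0.63 pp.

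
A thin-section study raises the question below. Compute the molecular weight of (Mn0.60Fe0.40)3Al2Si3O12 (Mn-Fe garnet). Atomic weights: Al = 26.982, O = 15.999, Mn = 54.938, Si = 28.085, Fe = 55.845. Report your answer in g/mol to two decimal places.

Mn: 1.80 × 54.938 = 98.8884
Fe: 1.20 × 55.845 = 67.0140
Al: 2 × 26.982 = 53.9640
Si: 3 × 28.085 = 84.2550
O: 12 × 15.999 = 191.9880
Summing the contributions gives the formula mass.

496.11 g/mol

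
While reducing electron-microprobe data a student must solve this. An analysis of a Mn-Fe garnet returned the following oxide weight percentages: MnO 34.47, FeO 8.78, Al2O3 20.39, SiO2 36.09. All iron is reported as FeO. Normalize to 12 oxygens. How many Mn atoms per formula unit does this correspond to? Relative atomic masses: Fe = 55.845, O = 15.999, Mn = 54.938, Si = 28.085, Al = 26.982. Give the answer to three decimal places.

2.420 Mn apfu

34.47 wt% MnO ÷ 70.937 g/mol = 0.48592 mol, giving 0.48592 Mn and 0.48592 O.
8.78 wt% FeO ÷ 71.844 g/mol = 0.12221 mol, giving 0.12221 Fe and 0.12221 O.
20.39 wt% Al2O3 ÷ 101.961 g/mol = 0.19998 mol, giving 0.39996 Al and 0.59994 O.
36.09 wt% SiO2 ÷ 60.083 g/mol = 0.60067 mol, giving 0.60067 Si and 1.20134 O.
Oxygen sums to 2.40941; scaling by 12/2.40941 = 4.98047 puts the formula on 12 O.
Mn: 0.48592 × 4.98047 = 2.420 atoms per formula unit.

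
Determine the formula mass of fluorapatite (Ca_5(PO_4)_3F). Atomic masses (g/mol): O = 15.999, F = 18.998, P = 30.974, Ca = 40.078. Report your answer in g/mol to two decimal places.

Ca: 5 × 40.078 = 200.3900
P: 3 × 30.974 = 92.9220
O: 12 × 15.999 = 191.9880
F: 1 × 18.998 = 18.9980
Summing the contributions gives the formula mass.

504.30 g/mol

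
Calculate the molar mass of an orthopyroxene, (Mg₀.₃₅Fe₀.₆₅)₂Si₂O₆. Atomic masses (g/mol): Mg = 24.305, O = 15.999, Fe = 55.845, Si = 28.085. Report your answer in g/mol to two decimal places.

The formula mass is the sum 0.70×24.305 + 1.30×55.845 + 2×28.085 + 6×15.999.

241.78 g/mol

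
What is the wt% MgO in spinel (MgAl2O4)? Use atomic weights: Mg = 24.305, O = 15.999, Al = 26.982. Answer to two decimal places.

Molar mass of MgAl2O4 = 1×24.305 + 2×26.982 + 4×15.999 = 142.265 g/mol.
Each formula unit contains 1 Mg, equivalent to 1/1 = 1.0000 mol MgO.
M(MgO) = 1×24.305 + 1×15.999 = 40.304 g/mol.
Mass of MgO per formula unit = 1.0000 × 40.304 = 40.304 g.
MgO wt% = 40.304 / 142.265 × 100 = 28.33%.

28.33 wt%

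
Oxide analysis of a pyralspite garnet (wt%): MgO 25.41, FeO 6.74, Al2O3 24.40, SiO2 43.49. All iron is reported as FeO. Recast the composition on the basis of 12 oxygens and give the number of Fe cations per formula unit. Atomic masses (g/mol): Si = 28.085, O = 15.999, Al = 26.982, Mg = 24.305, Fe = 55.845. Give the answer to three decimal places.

0.390 Fe apfu

25.41 wt% MgO ÷ 40.304 g/mol = 0.63046 mol, giving 0.63046 Mg and 0.63046 O.
6.74 wt% FeO ÷ 71.844 g/mol = 0.09381 mol, giving 0.09381 Fe and 0.09381 O.
24.40 wt% Al2O3 ÷ 101.961 g/mol = 0.23931 mol, giving 0.47862 Al and 0.71793 O.
43.49 wt% SiO2 ÷ 60.083 g/mol = 0.72383 mol, giving 0.72383 Si and 1.44766 O.
Oxygen sums to 2.88986; scaling by 12/2.88986 = 4.15245 puts the formula on 12 O.
Fe: 0.09381 × 4.15245 = 0.390 atoms per formula unit.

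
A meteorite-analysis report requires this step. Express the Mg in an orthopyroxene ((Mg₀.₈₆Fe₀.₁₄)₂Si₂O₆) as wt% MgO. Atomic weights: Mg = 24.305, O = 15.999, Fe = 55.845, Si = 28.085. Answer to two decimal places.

M((Mg₀.₈₆Fe₀.₁₄)₂Si₂O₆) = 209.605 g/mol; M(MgO) = 40.304 g/mol.
Moles MgO per formula unit = 1.72 Mg ÷ 1 = 1.7200.
MgO fraction = (1.7200 × 40.304) / 209.605 = 69.323/209.605 = 0.3307.

33.07 wt%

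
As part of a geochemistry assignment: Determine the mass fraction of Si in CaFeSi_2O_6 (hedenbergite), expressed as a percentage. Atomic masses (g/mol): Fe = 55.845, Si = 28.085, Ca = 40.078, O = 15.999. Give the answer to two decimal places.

22.64 wt%

M(CaFeSi_2O_6) = 248.087 g/mol.
Si contributes 2 × 28.085 = 56.170 g per mole.
56.170/248.087 = 0.2264 → 22.64%.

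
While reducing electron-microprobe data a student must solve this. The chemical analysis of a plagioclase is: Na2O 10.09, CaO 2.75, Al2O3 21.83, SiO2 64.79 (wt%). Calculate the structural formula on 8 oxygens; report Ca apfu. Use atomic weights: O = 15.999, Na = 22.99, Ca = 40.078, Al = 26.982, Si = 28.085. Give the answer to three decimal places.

0.130 Ca apfu

10.09 wt% Na2O ÷ 61.979 g/mol = 0.16280 mol, giving 0.32560 Na and 0.16280 O.
2.75 wt% CaO ÷ 56.077 g/mol = 0.04904 mol, giving 0.04904 Ca and 0.04904 O.
21.83 wt% Al2O3 ÷ 101.961 g/mol = 0.21410 mol, giving 0.42820 Al and 0.64230 O.
64.79 wt% SiO2 ÷ 60.083 g/mol = 1.07834 mol, giving 1.07834 Si and 2.15668 O.
Oxygen sums to 3.01082; scaling by 8/3.01082 = 2.65708 puts the formula on 8 O.
Ca: 0.04904 × 2.65708 = 0.130 atoms per formula unit.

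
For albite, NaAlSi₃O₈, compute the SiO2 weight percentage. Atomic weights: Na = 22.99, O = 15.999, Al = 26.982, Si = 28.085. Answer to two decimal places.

68.74 wt%

Molar mass of NaAlSi₃O₈ = 1*22.99 + 1*26.982 + 3*28.085 + 8*15.999 = 262.219 g/mol.
Each formula unit contains 3 Si, equivalent to 3/1 = 3.0000 mol SiO2.
M(SiO2) = 1×28.085 + 2×15.999 = 60.083 g/mol.
Mass of SiO2 per formula unit = 3.0000 × 60.083 = 180.249 g.
SiO2 wt% = 180.249 / 262.219 × 100 = 68.74%.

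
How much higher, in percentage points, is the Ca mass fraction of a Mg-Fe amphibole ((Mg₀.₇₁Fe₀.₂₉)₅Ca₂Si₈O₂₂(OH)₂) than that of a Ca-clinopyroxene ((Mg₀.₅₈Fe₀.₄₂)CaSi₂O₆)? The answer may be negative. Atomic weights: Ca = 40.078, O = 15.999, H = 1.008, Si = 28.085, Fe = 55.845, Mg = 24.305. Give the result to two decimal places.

-8.10 percentage points

Ca in (Mg₀.₇₁Fe₀.₂₉)₅Ca₂Si₈O₂₂(OH)₂: molar mass 858.086 g/mol; 2×40.078 = 80.156 g → 9.34 wt%.
Ca in (Mg₀.₅₈Fe₀.₄₂)CaSi₂O₆: molar mass 229.794 g/mol; 1×40.078 = 40.078 g → 17.44 wt%.
Difference = 9.34 − 17.44 = -8.10 percentage points.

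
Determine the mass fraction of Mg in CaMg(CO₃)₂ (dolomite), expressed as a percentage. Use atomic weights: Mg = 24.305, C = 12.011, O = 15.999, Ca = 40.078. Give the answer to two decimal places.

Molar mass of CaMg(CO₃)₂: 1×40.078 + 1×24.305 + 2×12.011 + 6×15.999 = 184.399 g/mol.
Mass of Mg per formula unit: 1 × 24.305 = 24.305 g.
Weight fraction Mg = 24.305 / 184.399 = 0.1318.

13.18 wt%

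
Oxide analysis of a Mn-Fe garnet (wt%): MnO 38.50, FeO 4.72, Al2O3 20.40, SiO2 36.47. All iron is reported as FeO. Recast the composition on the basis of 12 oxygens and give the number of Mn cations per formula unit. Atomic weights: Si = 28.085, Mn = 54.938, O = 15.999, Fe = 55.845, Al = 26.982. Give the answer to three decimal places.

MnO (M=70.937): mol = 0.54274; Mn = 0.54274, O = 0.54274.
FeO (M=71.844): mol = 0.06570; Fe = 0.06570, O = 0.06570.
Al2O3 (M=101.961): mol = 0.20008; Al = 0.40016, O = 0.60024.
SiO2 (M=60.083): mol = 0.60699; Si = 0.60699, O = 1.21398.
ΣO = 2.42266; factor = 12/ΣO = 4.95323.
Mn apfu = 0.54274 × 4.95323 = 2.688.

2.688 Mn apfu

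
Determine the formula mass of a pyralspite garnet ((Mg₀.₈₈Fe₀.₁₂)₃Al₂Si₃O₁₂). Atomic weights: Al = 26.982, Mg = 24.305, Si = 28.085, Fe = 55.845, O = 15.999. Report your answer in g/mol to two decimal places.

The formula mass is the sum 2.64*24.305 + 0.36*55.845 + 2*26.982 + 3*28.085 + 12*15.999.

414.48 g/mol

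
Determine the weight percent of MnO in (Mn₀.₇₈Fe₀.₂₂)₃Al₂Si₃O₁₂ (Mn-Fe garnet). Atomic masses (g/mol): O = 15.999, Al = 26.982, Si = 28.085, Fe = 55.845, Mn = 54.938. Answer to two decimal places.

33.49 wt%

M((Mn₀.₇₈Fe₀.₂₂)₃Al₂Si₃O₁₂) = 495.620 g/mol; M(MnO) = 70.937 g/mol.
Moles MnO per formula unit = 2.34 Mn ÷ 1 = 2.3400.
MnO fraction = (2.3400 × 70.937) / 495.620 = 165.993/495.620 = 0.3349.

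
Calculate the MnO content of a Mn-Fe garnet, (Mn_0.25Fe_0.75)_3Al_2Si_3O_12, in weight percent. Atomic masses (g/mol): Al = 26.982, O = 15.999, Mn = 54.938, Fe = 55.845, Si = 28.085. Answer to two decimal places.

10.70 wt%

Formula mass = 497.062 g/mol.
0.75 Mn → 0.7500 mol MnO per formula unit; M(MnO) = 70.937, so MnO mass = 53.203 g.
53.203/497.062 × 100 = 10.70 wt%.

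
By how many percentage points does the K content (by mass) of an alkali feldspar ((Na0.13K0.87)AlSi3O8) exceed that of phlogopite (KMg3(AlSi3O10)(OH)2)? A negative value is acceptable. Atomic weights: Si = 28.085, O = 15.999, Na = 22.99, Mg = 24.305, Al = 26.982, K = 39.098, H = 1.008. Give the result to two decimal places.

2.94 percentage points

First mineral: 34.015 g K in 276.233 g formula = 12.31 wt% K.
Second mineral: 39.098 g K in 417.254 g formula = 9.37 wt% K.
12.31% − 9.37% gives a difference of 2.94 percentage points.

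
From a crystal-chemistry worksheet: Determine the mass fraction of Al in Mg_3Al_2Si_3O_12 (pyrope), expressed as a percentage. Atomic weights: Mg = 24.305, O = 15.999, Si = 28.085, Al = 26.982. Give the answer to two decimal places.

13.39 wt%

Molar mass of Mg_3Al_2Si_3O_12: 3×24.305 + 2×26.982 + 3×28.085 + 12×15.999 = 403.122 g/mol.
Mass of Al per formula unit: 2 × 26.982 = 53.964 g.
Weight fraction Al = 53.964 / 403.122 = 0.1339.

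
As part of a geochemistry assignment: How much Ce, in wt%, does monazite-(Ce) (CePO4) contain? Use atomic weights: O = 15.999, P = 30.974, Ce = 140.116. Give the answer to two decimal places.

Formula mass = 1×140.116 + 1×30.974 + 4×15.999 = 235.086 g/mol, of which 140.116 g is Ce.
So Ce makes up 140.116/235.086 = 0.5960 of the mass, i.e. 59.60%.

59.60 wt%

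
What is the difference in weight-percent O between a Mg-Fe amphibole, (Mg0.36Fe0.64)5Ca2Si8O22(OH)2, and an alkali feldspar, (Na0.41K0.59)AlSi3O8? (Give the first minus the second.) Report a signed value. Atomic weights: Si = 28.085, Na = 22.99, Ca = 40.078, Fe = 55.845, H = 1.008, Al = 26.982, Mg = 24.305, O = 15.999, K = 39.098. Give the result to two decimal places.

-5.06 percentage points

M((Mg0.36Fe0.64)5Ca2Si8O22(OH)2) = 913.281 g/mol, so wt% O = 383.976/913.281 × 100 = 42.04%.
M((Na0.41K0.59)AlSi3O8) = 271.723 g/mol, so wt% O = 127.992/271.723 × 100 = 47.10%.
42.04 − 47.10 = -5.06 pp.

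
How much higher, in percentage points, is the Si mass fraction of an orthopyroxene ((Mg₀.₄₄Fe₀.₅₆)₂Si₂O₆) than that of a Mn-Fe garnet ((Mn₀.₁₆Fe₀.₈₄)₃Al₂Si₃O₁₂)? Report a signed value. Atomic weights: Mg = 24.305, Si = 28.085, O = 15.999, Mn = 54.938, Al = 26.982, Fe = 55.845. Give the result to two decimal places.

First mineral: 56.170 g Si in 236.099 g formula = 23.79 wt% Si.
Second mineral: 84.255 g Si in 497.307 g formula = 16.94 wt% Si.
23.79% − 16.94% gives a difference of 6.85 percentage points.

6.85 percentage points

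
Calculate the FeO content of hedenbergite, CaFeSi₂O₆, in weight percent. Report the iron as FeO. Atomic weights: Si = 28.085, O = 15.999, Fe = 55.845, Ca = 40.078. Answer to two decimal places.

28.96 wt%

Formula mass = 248.087 g/mol.
1 Fe → 1.0000 mol FeO per formula unit; M(FeO) = 71.844, so FeO mass = 71.844 g.
71.844/248.087 × 100 = 28.96 wt%.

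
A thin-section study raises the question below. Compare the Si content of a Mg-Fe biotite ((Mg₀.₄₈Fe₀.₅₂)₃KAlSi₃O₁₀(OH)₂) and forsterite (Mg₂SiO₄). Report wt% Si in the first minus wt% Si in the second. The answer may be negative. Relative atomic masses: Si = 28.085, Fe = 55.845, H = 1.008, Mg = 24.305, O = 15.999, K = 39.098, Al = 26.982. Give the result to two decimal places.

First mineral: 84.255 g Si in 466.456 g formula = 18.06 wt% Si.
Second mineral: 28.085 g Si in 140.691 g formula = 19.96 wt% Si.
18.06% − 19.96% gives a difference of -1.90 percentage points.

-1.90 percentage points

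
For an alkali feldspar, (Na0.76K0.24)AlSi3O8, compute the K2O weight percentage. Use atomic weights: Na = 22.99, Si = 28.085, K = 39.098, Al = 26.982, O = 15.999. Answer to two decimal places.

4.25 wt%

M((Na0.76K0.24)AlSi3O8) = 266.085 g/mol; M(K2O) = 94.195 g/mol.
Moles K2O per formula unit = 0.24 K ÷ 2 = 0.1200.
K2O fraction = (0.1200 × 94.195) / 266.085 = 11.303/266.085 = 0.0425.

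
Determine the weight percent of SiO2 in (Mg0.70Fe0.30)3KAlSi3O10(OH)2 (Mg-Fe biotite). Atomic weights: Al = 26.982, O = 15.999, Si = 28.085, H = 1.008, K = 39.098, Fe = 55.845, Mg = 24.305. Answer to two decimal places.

Molar mass of (Mg0.70Fe0.30)3KAlSi3O10(OH)2 = 2.10·24.305 + 0.90·55.845 + 1·39.098 + 1·26.982 + 3·28.085 + 12·15.999 + 2·1.008 = 445.640 g/mol.
Each formula unit contains 3 Si, equivalent to 3/1 = 3.0000 mol SiO2.
M(SiO2) = 1×28.085 + 2×15.999 = 60.083 g/mol.
Mass of SiO2 per formula unit = 3.0000 × 60.083 = 180.249 g.
SiO2 wt% = 180.249 / 445.640 × 100 = 40.45%.

40.45 wt%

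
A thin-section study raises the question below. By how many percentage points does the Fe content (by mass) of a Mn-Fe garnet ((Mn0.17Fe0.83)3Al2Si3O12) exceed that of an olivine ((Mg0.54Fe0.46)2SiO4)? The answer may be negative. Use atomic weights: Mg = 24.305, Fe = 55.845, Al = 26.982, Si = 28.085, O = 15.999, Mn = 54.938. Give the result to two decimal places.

-2.31 percentage points

M((Mn0.17Fe0.83)3Al2Si3O12) = 497.279 g/mol, so wt% Fe = 139.054/497.279 × 100 = 27.96%.
M((Mg0.54Fe0.46)2SiO4) = 169.708 g/mol, so wt% Fe = 51.377/169.708 × 100 = 30.27%.
27.96 − 30.27 = -2.31 pp.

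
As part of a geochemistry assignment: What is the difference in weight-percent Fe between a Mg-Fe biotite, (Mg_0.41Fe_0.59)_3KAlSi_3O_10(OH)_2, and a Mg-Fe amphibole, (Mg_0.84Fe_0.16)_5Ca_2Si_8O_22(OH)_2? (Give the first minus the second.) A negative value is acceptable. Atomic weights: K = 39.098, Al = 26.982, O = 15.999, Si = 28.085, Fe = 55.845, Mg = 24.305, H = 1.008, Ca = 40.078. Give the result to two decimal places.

First mineral: 98.846 g Fe in 473.080 g formula = 20.89 wt% Fe.
Second mineral: 44.676 g Fe in 837.585 g formula = 5.33 wt% Fe.
20.89% − 5.33% gives a difference of 15.56 percentage points.

15.56 percentage points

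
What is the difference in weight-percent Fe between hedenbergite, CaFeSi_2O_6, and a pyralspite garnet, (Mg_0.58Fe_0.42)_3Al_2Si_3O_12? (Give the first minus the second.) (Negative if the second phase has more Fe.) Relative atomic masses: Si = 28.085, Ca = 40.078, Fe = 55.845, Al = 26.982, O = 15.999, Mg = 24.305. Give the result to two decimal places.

6.62 percentage points

First mineral: 55.845 g Fe in 248.087 g formula = 22.51 wt% Fe.
Second mineral: 70.365 g Fe in 442.862 g formula = 15.89 wt% Fe.
22.51% − 15.89% gives a difference of 6.62 percentage points.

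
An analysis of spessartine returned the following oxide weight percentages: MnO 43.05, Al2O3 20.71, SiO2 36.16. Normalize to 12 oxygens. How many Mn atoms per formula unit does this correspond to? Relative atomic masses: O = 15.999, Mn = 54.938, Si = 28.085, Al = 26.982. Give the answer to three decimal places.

MnO (M=70.937): mol = 0.60688; Mn = 0.60688, O = 0.60688.
Al2O3 (M=101.961): mol = 0.20312; Al = 0.40624, O = 0.60936.
SiO2 (M=60.083): mol = 0.60183; Si = 0.60183, O = 1.20366.
ΣO = 2.41990; factor = 12/ΣO = 4.95888.
Mn apfu = 0.60688 × 4.95888 = 3.009.

3.009 Mn apfu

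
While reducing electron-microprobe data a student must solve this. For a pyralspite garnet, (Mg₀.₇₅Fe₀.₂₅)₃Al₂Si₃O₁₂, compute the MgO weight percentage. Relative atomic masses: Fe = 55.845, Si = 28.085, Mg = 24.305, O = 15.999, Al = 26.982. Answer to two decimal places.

Molar mass of (Mg₀.₇₅Fe₀.₂₅)₃Al₂Si₃O₁₂ = 2.25·24.305 + 0.75·55.845 + 2·26.982 + 3·28.085 + 12·15.999 = 426.777 g/mol.
Each formula unit contains 2.25 Mg, equivalent to 2.25/1 = 2.2500 mol MgO.
M(MgO) = 1×24.305 + 1×15.999 = 40.304 g/mol.
Mass of MgO per formula unit = 2.2500 × 40.304 = 90.684 g.
MgO wt% = 90.684 / 426.777 × 100 = 21.25%.

21.25 wt%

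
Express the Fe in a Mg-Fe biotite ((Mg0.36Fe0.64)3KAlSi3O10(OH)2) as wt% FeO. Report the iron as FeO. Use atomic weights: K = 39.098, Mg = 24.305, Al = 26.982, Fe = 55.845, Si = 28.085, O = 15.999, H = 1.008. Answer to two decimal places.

28.87 wt%

M((Mg0.36Fe0.64)3KAlSi3O10(OH)2) = 477.811 g/mol; M(FeO) = 71.844 g/mol.
Moles FeO per formula unit = 1.92 Fe ÷ 1 = 1.9200.
FeO fraction = (1.9200 × 71.844) / 477.811 = 137.940/477.811 = 0.2887.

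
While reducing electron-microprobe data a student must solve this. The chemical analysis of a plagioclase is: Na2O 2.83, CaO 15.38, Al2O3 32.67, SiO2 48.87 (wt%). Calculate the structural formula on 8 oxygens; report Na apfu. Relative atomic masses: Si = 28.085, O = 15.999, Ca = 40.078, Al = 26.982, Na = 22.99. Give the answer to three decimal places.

0.251 Na apfu

2.83 wt% Na2O ÷ 61.979 g/mol = 0.04566 mol, giving 0.09132 Na and 0.04566 O.
15.38 wt% CaO ÷ 56.077 g/mol = 0.27427 mol, giving 0.27427 Ca and 0.27427 O.
32.67 wt% Al2O3 ÷ 101.961 g/mol = 0.32042 mol, giving 0.64084 Al and 0.96126 O.
48.87 wt% SiO2 ÷ 60.083 g/mol = 0.81337 mol, giving 0.81337 Si and 1.62674 O.
Oxygen sums to 2.90793; scaling by 8/2.90793 = 2.75110 puts the formula on 8 O.
Na: 0.09132 × 2.75110 = 0.251 atoms per formula unit.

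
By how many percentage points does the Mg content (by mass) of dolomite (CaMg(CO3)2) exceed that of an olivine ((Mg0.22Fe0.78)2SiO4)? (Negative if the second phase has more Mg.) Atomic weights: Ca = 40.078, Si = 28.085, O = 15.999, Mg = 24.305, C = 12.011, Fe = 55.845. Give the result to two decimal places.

Mg in CaMg(CO3)2: molar mass 184.399 g/mol; 1×24.305 = 24.305 g → 13.18 wt%.
Mg in (Mg0.22Fe0.78)2SiO4: molar mass 189.893 g/mol; 0.44×24.305 = 10.694 g → 5.63 wt%.
Difference = 13.18 − 5.63 = 7.55 percentage points.

7.55 percentage points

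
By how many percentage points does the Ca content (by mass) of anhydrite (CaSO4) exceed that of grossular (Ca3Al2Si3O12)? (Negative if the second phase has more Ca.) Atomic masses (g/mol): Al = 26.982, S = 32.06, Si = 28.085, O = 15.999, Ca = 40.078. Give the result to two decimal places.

First mineral: 40.078 g Ca in 136.134 g formula = 29.44 wt% Ca.
Second mineral: 120.234 g Ca in 450.441 g formula = 26.69 wt% Ca.
29.44% − 26.69% gives a difference of 2.75 percentage points.

2.75 percentage points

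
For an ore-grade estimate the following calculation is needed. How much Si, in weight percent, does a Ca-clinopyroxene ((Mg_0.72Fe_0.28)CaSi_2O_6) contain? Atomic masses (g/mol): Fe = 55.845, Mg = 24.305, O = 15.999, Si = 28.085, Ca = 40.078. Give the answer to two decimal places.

24.92 weight percent

M((Mg_0.72Fe_0.28)CaSi_2O_6) = 225.378 g/mol.
Si contributes 2 × 28.085 = 56.170 g per mole.
56.170/225.378 = 0.2492 → 24.92%.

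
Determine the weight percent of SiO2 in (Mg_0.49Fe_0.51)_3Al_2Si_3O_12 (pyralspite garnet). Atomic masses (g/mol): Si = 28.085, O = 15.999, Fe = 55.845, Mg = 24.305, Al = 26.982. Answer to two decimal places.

39.93 wt%

Molar mass of (Mg_0.49Fe_0.51)_3Al_2Si_3O_12 = 1.47*24.305 + 1.53*55.845 + 2*26.982 + 3*28.085 + 12*15.999 = 451.378 g/mol.
Each formula unit contains 3 Si, equivalent to 3/1 = 3.0000 mol SiO2.
M(SiO2) = 1×28.085 + 2×15.999 = 60.083 g/mol.
Mass of SiO2 per formula unit = 3.0000 × 60.083 = 180.249 g.
SiO2 wt% = 180.249 / 451.378 × 100 = 39.93%.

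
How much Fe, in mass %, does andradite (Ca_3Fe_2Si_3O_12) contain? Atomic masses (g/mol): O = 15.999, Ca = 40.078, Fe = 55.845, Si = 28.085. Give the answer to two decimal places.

Molar mass of Ca_3Fe_2Si_3O_12: 3×40.078 + 2×55.845 + 3×28.085 + 12×15.999 = 508.167 g/mol.
Mass of Fe per formula unit: 2 × 55.845 = 111.690 g.
Weight fraction Fe = 111.690 / 508.167 = 0.2198.

21.98 mass %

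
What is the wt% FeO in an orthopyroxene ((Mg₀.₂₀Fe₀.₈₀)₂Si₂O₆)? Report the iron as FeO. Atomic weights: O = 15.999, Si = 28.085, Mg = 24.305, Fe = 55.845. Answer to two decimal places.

Formula mass = 251.238 g/mol.
1.60 Fe → 1.6000 mol FeO per formula unit; M(FeO) = 71.844, so FeO mass = 114.950 g.
114.950/251.238 × 100 = 45.75 wt%.

45.75 wt%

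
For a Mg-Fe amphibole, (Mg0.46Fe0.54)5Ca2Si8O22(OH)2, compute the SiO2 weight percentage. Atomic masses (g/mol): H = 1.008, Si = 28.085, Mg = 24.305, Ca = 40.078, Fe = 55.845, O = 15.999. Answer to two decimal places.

Molar mass of (Mg0.46Fe0.54)5Ca2Si8O22(OH)2 = 2.30·24.305 + 2.70·55.845 + 2·40.078 + 8·28.085 + 24·15.999 + 2·1.008 = 897.511 g/mol.
Each formula unit contains 8 Si, equivalent to 8/1 = 8.0000 mol SiO2.
M(SiO2) = 1×28.085 + 2×15.999 = 60.083 g/mol.
Mass of SiO2 per formula unit = 8.0000 × 60.083 = 480.664 g.
SiO2 wt% = 480.664 / 897.511 × 100 = 53.56%.

53.56 wt%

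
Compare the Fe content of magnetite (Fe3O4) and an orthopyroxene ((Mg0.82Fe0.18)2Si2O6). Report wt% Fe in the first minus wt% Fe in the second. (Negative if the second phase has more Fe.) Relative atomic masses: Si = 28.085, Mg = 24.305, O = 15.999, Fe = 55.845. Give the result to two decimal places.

62.88 percentage points

Fe in Fe3O4: molar mass 231.531 g/mol; 3×55.845 = 167.535 g → 72.36 wt%.
Fe in (Mg0.82Fe0.18)2Si2O6: molar mass 212.128 g/mol; 0.36×55.845 = 20.104 g → 9.48 wt%.
Difference = 72.36 − 9.48 = 62.88 percentage points.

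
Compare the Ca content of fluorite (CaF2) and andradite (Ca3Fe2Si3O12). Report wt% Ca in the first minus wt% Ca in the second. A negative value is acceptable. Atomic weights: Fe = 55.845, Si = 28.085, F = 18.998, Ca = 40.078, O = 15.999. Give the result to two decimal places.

M(CaF2) = 78.074 g/mol, so wt% Ca = 40.078/78.074 × 100 = 51.33%.
M(Ca3Fe2Si3O12) = 508.167 g/mol, so wt% Ca = 120.234/508.167 × 100 = 23.66%.
51.33 − 23.66 = 27.67 pp.

27.67 percentage points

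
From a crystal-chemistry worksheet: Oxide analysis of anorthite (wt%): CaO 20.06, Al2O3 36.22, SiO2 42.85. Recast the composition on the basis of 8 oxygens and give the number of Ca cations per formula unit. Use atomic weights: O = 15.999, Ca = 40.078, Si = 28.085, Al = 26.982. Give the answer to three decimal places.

1.004 Ca apfu

20.06 wt% CaO ÷ 56.077 g/mol = 0.35772 mol, giving 0.35772 Ca and 0.35772 O.
36.22 wt% Al2O3 ÷ 101.961 g/mol = 0.35523 mol, giving 0.71046 Al and 1.06569 O.
42.85 wt% SiO2 ÷ 60.083 g/mol = 0.71318 mol, giving 0.71318 Si and 1.42636 O.
Oxygen sums to 2.84977; scaling by 8/2.84977 = 2.80724 puts the formula on 8 O.
Ca: 0.35772 × 2.80724 = 1.004 atoms per formula unit.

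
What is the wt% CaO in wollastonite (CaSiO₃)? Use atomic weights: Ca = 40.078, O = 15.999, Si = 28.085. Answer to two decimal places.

M(CaSiO₃) = 116.160 g/mol; M(CaO) = 56.077 g/mol.
Moles CaO per formula unit = 1 Ca ÷ 1 = 1.0000.
CaO fraction = (1.0000 × 56.077) / 116.160 = 56.077/116.160 = 0.4828.

48.28 wt%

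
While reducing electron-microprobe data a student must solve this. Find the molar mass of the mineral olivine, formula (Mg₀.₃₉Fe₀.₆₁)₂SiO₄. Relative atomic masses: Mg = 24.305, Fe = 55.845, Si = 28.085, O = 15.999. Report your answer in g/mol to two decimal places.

M = 0.78·24.305 + 1.22·55.845 + 1·28.085 + 4·15.999

179.17 g/mol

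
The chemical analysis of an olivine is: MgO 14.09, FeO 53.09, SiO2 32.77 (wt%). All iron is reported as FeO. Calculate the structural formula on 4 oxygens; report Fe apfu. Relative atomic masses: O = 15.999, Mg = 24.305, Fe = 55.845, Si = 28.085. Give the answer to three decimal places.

MgO (M=40.304): mol = 0.34959; Mg = 0.34959, O = 0.34959.
FeO (M=71.844): mol = 0.73896; Fe = 0.73896, O = 0.73896.
SiO2 (M=60.083): mol = 0.54541; Si = 0.54541, O = 1.09082.
ΣO = 2.17937; factor = 4/ΣO = 1.83539.
Fe apfu = 0.73896 × 1.83539 = 1.356.

1.356 Fe apfu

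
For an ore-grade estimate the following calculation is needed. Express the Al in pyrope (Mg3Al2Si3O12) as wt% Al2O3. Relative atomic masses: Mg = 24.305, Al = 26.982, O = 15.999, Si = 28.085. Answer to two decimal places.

M(Mg3Al2Si3O12) = 403.122 g/mol; M(Al2O3) = 101.961 g/mol.
Moles Al2O3 per formula unit = 2 Al ÷ 2 = 1.0000.
Al2O3 fraction = (1.0000 × 101.961) / 403.122 = 101.961/403.122 = 0.2529.

25.29 wt%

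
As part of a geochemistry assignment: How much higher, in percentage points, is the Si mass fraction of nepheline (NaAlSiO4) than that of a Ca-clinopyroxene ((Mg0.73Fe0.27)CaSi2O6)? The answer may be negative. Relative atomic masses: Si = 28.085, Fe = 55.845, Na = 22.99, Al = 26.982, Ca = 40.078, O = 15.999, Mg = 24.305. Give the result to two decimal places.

-5.19 percentage points

Si in NaAlSiO4: molar mass 142.053 g/mol; 1×28.085 = 28.085 g → 19.77 wt%.
Si in (Mg0.73Fe0.27)CaSi2O6: molar mass 225.063 g/mol; 2×28.085 = 56.170 g → 24.96 wt%.
Difference = 19.77 − 24.96 = -5.19 percentage points.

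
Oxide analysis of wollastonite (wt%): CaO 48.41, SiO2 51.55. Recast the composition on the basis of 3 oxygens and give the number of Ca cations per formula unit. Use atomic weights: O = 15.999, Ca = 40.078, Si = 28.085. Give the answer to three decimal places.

1.004 Ca apfu

CaO (M=56.077): mol = 0.86328; Ca = 0.86328, O = 0.86328.
SiO2 (M=60.083): mol = 0.85798; Si = 0.85798, O = 1.71596.
ΣO = 2.57924; factor = 3/ΣO = 1.16313.
Ca apfu = 0.86328 × 1.16313 = 1.004.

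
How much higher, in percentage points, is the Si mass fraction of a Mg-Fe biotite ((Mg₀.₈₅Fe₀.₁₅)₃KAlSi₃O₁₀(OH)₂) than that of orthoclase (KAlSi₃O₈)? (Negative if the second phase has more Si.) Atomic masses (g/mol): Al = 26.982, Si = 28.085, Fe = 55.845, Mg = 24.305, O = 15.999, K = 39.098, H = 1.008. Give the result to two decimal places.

M((Mg₀.₈₅Fe₀.₁₅)₃KAlSi₃O₁₀(OH)₂) = 431.447 g/mol, so wt% Si = 84.255/431.447 × 100 = 19.53%.
M(KAlSi₃O₈) = 278.327 g/mol, so wt% Si = 84.255/278.327 × 100 = 30.27%.
19.53 − 30.27 = -10.74 pp.

-10.74 percentage points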